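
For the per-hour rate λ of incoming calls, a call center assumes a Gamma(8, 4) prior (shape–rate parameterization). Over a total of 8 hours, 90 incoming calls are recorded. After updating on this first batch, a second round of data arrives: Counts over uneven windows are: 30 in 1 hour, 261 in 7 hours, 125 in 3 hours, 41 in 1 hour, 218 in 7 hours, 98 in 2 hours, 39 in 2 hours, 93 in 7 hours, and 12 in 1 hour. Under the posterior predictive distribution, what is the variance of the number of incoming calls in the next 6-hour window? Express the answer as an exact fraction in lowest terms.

298410/1849

Total count 90 over total exposure 8 hours.
After the first batch: Gamma(8 + 90, 4 + 8) = Gamma(98, 12).
Total count: 30 + 261 + 125 + 41 + 218 + 98 + 39 + 93 + 12 = 917.
Total exposure: 1 + 7 + 3 + 1 + 7 + 2 + 2 + 7 + 1 = 31 hours.
After the second batch: Gamma(98 + 917, 12 + 31) = Gamma(1015, 43).
The posterior predictive for a window of length T is Negative Binomial with variance T·α'·(β'+T)/β'² = 6·1015·49/1849 = 298410/1849.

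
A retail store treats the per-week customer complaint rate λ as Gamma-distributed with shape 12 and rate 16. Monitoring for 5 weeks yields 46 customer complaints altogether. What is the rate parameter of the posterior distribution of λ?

Total count 46 over total exposure 5 weeks.
Gamma(α, β) with Poisson data over total exposure Σt gives posterior Gamma(α+Σx, β+Σt) = Gamma(58, 21).

21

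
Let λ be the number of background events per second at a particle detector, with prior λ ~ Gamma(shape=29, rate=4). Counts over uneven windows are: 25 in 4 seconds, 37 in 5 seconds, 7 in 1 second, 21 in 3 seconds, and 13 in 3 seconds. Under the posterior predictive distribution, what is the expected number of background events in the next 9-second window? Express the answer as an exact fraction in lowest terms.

297/5

Total count: 25 + 37 + 7 + 21 + 13 = 103.
Total exposure: 4 + 5 + 1 + 3 + 3 = 16 seconds.
Conjugate update: add total count to the shape and total exposure to the rate, giving Gamma(132, 20).
Predictive mean over a 9-second window = T·E[λ|data] = 9·132/20 = 297/5.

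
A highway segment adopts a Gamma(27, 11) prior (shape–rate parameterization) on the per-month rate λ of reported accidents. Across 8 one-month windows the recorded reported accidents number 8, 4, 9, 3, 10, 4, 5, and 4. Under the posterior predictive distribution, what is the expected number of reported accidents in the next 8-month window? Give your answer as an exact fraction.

592/19

Total count: 8 + 4 + 9 + 3 + 10 + 4 + 5 + 4 = 47.
Total exposure: 8 months.
Gamma(α, β) with Poisson data over total exposure Σt gives posterior Gamma(α+Σx, β+Σt) = Gamma(74, 19).
Predictive mean over an 8-month window = T·E[λ|data] = 8·74/19 = 592/19.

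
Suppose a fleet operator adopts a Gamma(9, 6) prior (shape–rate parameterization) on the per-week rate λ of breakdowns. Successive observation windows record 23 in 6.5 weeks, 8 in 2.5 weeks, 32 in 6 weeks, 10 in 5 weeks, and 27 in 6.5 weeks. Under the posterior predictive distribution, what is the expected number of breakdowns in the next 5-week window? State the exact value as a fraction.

218/13

Total count: 23 + 8 + 32 + 10 + 27 = 100.
Total exposure: 6.5 + 2.5 + 6 + 5 + 6.5 = 26.5 weeks.
The Gamma prior is conjugate for the Poisson rate, so λ | data ~ Gamma(9+100, 6+26.5) = Gamma(109, 65/2).
Predictive mean over a 5-week window = T·E[λ|data] = 5·109/(65/2) = 218/13.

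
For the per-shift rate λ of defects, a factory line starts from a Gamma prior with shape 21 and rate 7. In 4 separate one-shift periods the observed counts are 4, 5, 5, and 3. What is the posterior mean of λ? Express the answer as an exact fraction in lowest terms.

38/11

Total count: 4 + 5 + 5 + 3 = 17.
Total exposure: 4 shifts.
Posterior: α' = 21 + 17 = 38, β' = 7 + 4 = 11.
Posterior mean = α'/β' = 38/11.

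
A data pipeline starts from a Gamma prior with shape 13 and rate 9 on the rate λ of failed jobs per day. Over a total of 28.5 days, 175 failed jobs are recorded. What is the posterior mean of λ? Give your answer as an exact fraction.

Total count 175 over total exposure 28.5 days.
Gamma(α, β) with Poisson data over total exposure Σt gives posterior Gamma(α+Σx, β+Σt) = Gamma(188, 75/2).
Posterior mean = α'/β' = 188/(75/2) = 376/75.

376/75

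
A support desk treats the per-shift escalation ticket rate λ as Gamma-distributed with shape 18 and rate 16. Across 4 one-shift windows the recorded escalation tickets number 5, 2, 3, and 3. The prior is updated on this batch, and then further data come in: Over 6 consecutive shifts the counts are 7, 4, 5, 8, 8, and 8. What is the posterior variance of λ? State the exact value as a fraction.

Total count: 5 + 2 + 3 + 3 = 13.
Total exposure: 4 shifts.
After the first batch: Gamma(18 + 13, 16 + 4) = Gamma(31, 20).
Total count: 7 + 4 + 5 + 8 + 8 + 8 = 40.
Total exposure: 6 shifts.
After the second batch: Gamma(31 + 40, 20 + 6) = Gamma(71, 26).
Posterior variance = α'/β'² = 71/676.

71/676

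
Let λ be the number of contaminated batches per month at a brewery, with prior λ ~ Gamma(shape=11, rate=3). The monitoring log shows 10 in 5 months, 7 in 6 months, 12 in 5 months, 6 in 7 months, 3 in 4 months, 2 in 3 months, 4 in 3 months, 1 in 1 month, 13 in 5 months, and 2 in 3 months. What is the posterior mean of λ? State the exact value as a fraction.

Total count: 10 + 7 + 12 + 6 + 3 + 2 + 4 + 1 + 13 + 2 = 60.
Total exposure: 5 + 6 + 5 + 7 + 4 + 3 + 3 + 1 + 5 + 3 = 42 months.
Posterior: α' = 11 + 60 = 71, β' = 3 + 42 = 45.
Posterior mean = α'/β' = 71/45.

71/45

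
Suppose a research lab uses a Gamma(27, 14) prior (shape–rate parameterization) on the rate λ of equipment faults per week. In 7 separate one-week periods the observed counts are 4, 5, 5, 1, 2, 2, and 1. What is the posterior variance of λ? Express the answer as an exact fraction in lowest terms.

Total count: 4 + 5 + 5 + 1 + 2 + 2 + 1 = 20.
Total exposure: 7 weeks.
By Gamma–Poisson conjugacy, the posterior is Gamma(α + Σx, β + Σt) = Gamma(27 + 20, 14 + 7) = Gamma(47, 21).
Posterior variance = α'/β'² = 47/441.

47/441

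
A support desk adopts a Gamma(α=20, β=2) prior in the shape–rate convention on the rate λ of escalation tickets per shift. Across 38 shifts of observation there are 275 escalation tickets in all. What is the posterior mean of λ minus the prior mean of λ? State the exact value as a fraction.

-21/8

Total count 275 over total exposure 38 shifts.
The Gamma prior is conjugate for the Poisson rate, so λ | data ~ Gamma(20+275, 2+38) = Gamma(295, 40).
Posterior mean = 295/40 = 59/8; prior mean = 20/2 = 10. Difference = 59/8 − 10 = -21/8.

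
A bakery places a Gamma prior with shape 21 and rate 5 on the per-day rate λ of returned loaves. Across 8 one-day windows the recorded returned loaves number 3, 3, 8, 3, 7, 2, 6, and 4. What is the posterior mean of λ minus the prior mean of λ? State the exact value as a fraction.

Total count: 3 + 3 + 8 + 3 + 7 + 2 + 6 + 4 = 36.
Total exposure: 8 days.
By Gamma–Poisson conjugacy, the posterior is Gamma(α + Σx, β + Σt) = Gamma(21 + 36, 5 + 8) = Gamma(57, 13).
Posterior mean = 57/13 = 57/13; prior mean = 21/5 = 21/5. Difference = 57/13 − 21/5 = 12/65.

12/65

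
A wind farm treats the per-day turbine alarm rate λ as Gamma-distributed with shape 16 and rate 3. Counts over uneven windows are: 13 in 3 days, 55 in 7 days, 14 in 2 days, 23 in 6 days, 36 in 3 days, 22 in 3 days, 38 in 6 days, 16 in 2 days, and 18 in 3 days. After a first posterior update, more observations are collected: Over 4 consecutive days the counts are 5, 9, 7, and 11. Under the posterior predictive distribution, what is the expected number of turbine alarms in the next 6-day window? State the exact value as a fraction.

283/7

Total count: 13 + 55 + 14 + 23 + 36 + 22 + 38 + 16 + 18 = 235.
Total exposure: 3 + 7 + 2 + 6 + 3 + 3 + 6 + 2 + 3 = 35 days.
After the first batch: Gamma(16 + 235, 3 + 35) = Gamma(251, 38).
Total count: 5 + 9 + 7 + 11 = 32.
Total exposure: 4 days.
After the second batch: Gamma(251 + 32, 38 + 4) = Gamma(283, 42).
Predictive mean over a 6-day window = T·E[λ|data] = 6·283/42 = 283/7.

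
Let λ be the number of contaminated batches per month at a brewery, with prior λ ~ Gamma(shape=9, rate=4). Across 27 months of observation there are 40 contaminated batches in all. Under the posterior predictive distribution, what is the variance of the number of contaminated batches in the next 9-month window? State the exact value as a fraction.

Total count 40 over total exposure 27 months.
Conjugate update: add total count to the shape and total exposure to the rate, giving Gamma(49, 31).
The posterior predictive for a window of length T is Negative Binomial with variance T·α'·(β'+T)/β'² = 9·49·40/961 = 17640/961.

17640/961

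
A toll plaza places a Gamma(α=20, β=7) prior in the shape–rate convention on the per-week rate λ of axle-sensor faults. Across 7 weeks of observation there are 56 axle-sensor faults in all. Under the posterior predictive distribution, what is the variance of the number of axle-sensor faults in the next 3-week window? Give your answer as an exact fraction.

969/49

Total count 56 over total exposure 7 weeks.
Gamma(α, β) with Poisson data over total exposure Σt gives posterior Gamma(α+Σx, β+Σt) = Gamma(76, 14).
The posterior predictive for a window of length T is Negative Binomial with variance T·α'·(β'+T)/β'² = 3·76·17/196 = 969/49.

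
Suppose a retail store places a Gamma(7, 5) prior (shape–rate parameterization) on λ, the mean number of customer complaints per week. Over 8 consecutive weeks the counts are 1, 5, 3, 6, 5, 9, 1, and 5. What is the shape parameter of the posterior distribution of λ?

Total count: 1 + 5 + 3 + 6 + 5 + 9 + 1 + 5 = 35.
Total exposure: 8 weeks.
Posterior: α' = 7 + 35 = 42, β' = 5 + 8 = 13.

42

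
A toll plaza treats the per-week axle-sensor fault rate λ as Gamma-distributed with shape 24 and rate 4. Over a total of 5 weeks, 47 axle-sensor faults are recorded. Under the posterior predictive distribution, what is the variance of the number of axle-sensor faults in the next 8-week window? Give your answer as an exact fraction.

Total count 47 over total exposure 5 weeks.
Gamma(α, β) with Poisson data over total exposure Σt gives posterior Gamma(α+Σx, β+Σt) = Gamma(71, 9).
The posterior predictive for a window of length T is Negative Binomial with variance T·α'·(β'+T)/β'² = 8·71·17/81 = 9656/81.

9656/81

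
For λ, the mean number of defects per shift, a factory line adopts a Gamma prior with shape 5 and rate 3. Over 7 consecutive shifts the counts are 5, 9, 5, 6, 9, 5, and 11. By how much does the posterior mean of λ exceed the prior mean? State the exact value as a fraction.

23/6

Total count: 5 + 9 + 5 + 6 + 9 + 5 + 11 = 50.
Total exposure: 7 shifts.
The Gamma prior is conjugate for the Poisson rate, so λ | data ~ Gamma(5+50, 3+7) = Gamma(55, 10).
Posterior mean = 55/10 = 11/2; prior mean = 5/3 = 5/3. Difference = 11/2 − 5/3 = 23/6.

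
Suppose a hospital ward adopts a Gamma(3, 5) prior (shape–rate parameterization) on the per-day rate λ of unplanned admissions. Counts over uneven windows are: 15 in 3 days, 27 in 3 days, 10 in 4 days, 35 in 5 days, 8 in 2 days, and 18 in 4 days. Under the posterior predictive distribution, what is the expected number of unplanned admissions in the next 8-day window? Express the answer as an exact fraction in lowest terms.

Total count: 15 + 27 + 10 + 35 + 8 + 18 = 113.
Total exposure: 3 + 3 + 4 + 5 + 2 + 4 = 21 days.
Gamma(α, β) with Poisson data over total exposure Σt gives posterior Gamma(α+Σx, β+Σt) = Gamma(116, 26).
Predictive mean over an 8-day window = T·E[λ|data] = 8·116/26 = 464/13.

464/13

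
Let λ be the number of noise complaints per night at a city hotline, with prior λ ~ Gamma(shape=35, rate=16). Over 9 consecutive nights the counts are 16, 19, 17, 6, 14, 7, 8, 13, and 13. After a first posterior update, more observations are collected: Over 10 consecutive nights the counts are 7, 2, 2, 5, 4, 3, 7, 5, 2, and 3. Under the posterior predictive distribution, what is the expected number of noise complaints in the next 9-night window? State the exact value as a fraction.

1692/35

Total count: 16 + 19 + 17 + 6 + 14 + 7 + 8 + 13 + 13 = 113.
Total exposure: 9 nights.
After the first batch: Gamma(35 + 113, 16 + 9) = Gamma(148, 25).
Total count: 7 + 2 + 2 + 5 + 4 + 3 + 7 + 5 + 2 + 3 = 40.
Total exposure: 10 nights.
After the second batch: Gamma(148 + 40, 25 + 10) = Gamma(188, 35).
Predictive mean over a 9-night window = T·E[λ|data] = 9·188/35 = 1692/35.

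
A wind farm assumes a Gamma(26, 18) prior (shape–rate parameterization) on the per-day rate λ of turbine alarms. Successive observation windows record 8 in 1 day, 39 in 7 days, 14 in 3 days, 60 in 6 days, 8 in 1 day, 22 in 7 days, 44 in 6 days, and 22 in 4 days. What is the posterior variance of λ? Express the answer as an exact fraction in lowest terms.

Total count: 8 + 39 + 14 + 60 + 8 + 22 + 44 + 22 = 217.
Total exposure: 1 + 7 + 3 + 6 + 1 + 7 + 6 + 4 = 35 days.
Posterior: α' = 26 + 217 = 243, β' = 18 + 35 = 53.
Posterior variance = α'/β'² = 243/2809.

243/2809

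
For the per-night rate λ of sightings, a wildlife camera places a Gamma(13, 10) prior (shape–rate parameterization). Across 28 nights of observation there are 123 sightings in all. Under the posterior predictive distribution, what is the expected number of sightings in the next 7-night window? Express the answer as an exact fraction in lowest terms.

476/19

Total count 123 over total exposure 28 nights.
Posterior: α' = 13 + 123 = 136, β' = 10 + 28 = 38.
Predictive mean over a 7-night window = T·E[λ|data] = 7·136/38 = 476/19.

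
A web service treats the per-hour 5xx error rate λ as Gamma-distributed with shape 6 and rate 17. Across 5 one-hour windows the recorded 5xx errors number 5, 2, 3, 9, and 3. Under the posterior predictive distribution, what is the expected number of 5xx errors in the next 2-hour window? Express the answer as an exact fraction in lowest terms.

Total count: 5 + 2 + 3 + 9 + 3 = 22.
Total exposure: 5 hours.
The Gamma prior is conjugate for the Poisson rate, so λ | data ~ Gamma(6+22, 17+5) = Gamma(28, 22).
Predictive mean over a 2-hour window = T·E[λ|data] = 2·28/22 = 28/11.

28/11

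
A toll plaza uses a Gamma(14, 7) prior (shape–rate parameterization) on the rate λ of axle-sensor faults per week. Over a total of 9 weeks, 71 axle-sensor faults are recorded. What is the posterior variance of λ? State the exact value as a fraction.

Total count 71 over total exposure 9 weeks.
Gamma(α, β) with Poisson data over total exposure Σt gives posterior Gamma(α+Σx, β+Σt) = Gamma(85, 16).
Posterior variance = α'/β'² = 85/256.

85/256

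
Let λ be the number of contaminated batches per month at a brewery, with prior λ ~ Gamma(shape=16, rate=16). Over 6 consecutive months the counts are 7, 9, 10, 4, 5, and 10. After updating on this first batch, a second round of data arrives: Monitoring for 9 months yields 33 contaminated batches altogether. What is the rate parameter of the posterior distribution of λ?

31

Total count: 7 + 9 + 10 + 4 + 5 + 10 = 45.
Total exposure: 6 months.
After the first batch: Gamma(16 + 45, 16 + 6) = Gamma(61, 22).
Total count 33 over total exposure 9 months.
After the second batch: Gamma(61 + 33, 22 + 9) = Gamma(94, 31).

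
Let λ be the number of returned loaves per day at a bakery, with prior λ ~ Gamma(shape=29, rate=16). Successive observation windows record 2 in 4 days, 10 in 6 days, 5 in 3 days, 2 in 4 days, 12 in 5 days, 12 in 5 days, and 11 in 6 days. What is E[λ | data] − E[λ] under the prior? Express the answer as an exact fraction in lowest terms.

-93/784

Total count: 2 + 10 + 5 + 2 + 12 + 12 + 11 = 54.
Total exposure: 4 + 6 + 3 + 4 + 5 + 5 + 6 = 33 days.
The Gamma prior is conjugate for the Poisson rate, so λ | data ~ Gamma(29+54, 16+33) = Gamma(83, 49).
Posterior mean = 83/49 = 83/49; prior mean = 29/16 = 29/16. Difference = 83/49 − 29/16 = -93/784.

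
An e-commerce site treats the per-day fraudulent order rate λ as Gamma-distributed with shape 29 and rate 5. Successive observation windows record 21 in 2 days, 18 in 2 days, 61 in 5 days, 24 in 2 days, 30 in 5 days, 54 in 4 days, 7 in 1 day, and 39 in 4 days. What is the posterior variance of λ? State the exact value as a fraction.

Total count: 21 + 18 + 61 + 24 + 30 + 54 + 7 + 39 = 254.
Total exposure: 2 + 2 + 5 + 2 + 5 + 4 + 1 + 4 = 25 days.
Gamma(α, β) with Poisson data over total exposure Σt gives posterior Gamma(α+Σx, β+Σt) = Gamma(283, 30).
Posterior variance = α'/β'² = 283/900.

283/900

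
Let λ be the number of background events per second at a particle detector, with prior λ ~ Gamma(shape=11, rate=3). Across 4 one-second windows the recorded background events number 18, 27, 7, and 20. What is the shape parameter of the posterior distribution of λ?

Total count: 18 + 27 + 7 + 20 = 72.
Total exposure: 4 seconds.
Conjugate update: add total count to the shape and total exposure to the rate, giving Gamma(83, 7).

83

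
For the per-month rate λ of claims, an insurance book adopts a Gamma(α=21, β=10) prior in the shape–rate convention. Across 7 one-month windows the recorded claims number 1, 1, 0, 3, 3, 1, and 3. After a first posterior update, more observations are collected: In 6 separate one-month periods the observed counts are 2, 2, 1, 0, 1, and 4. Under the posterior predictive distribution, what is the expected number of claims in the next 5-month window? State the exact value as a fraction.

Total count: 1 + 1 + 0 + 3 + 3 + 1 + 3 = 12.
Total exposure: 7 months.
After the first batch: Gamma(21 + 12, 10 + 7) = Gamma(33, 17).
Total count: 2 + 2 + 1 + 0 + 1 + 4 = 10.
Total exposure: 6 months.
After the second batch: Gamma(33 + 10, 17 + 6) = Gamma(43, 23).
Predictive mean over a 5-month window = T·E[λ|data] = 5·43/23 = 215/23.

215/23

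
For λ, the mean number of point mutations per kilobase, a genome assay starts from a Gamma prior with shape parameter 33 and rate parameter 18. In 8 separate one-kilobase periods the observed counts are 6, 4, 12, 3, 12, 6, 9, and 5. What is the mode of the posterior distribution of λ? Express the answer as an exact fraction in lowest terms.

Total count: 6 + 4 + 12 + 3 + 12 + 6 + 9 + 5 = 57.
Total exposure: 8 kilobases.
Conjugate update: add total count to the shape and total exposure to the rate, giving Gamma(90, 26).
Posterior mode = (α'−1)/β' = 89/26.

89/26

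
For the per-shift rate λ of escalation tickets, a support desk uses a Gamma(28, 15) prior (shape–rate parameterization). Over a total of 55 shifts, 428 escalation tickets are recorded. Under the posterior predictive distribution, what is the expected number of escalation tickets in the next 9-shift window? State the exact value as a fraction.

Total count 428 over total exposure 55 shifts.
Posterior: α' = 28 + 428 = 456, β' = 15 + 55 = 70.
Predictive mean over a 9-shift window = T·E[λ|data] = 9·456/70 = 2052/35.

2052/35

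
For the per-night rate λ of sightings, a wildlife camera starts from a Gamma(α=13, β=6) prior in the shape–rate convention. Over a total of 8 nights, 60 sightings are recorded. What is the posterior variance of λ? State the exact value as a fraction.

73/196

Total count 60 over total exposure 8 nights.
By Gamma–Poisson conjugacy, the posterior is Gamma(α + Σx, β + Σt) = Gamma(13 + 60, 6 + 8) = Gamma(73, 14).
Posterior variance = α'/β'² = 73/196.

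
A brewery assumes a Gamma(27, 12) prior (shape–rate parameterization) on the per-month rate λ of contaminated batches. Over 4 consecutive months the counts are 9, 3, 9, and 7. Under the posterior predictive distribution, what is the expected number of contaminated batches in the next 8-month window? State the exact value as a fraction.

55/2

Total count: 9 + 3 + 9 + 7 = 28.
Total exposure: 4 months.
Posterior: α' = 27 + 28 = 55, β' = 12 + 4 = 16.
Predictive mean over an 8-month window = T·E[λ|data] = 8·55/16 = 55/2.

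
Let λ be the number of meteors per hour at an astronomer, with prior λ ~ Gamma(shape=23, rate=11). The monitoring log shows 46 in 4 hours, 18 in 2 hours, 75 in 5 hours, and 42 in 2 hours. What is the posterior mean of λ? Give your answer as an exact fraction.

Total count: 46 + 18 + 75 + 42 = 181.
Total exposure: 4 + 2 + 5 + 2 = 13 hours.
Conjugate update: add total count to the shape and total exposure to the rate, giving Gamma(204, 24).
Posterior mean = α'/β' = 204/24 = 17/2.

17/2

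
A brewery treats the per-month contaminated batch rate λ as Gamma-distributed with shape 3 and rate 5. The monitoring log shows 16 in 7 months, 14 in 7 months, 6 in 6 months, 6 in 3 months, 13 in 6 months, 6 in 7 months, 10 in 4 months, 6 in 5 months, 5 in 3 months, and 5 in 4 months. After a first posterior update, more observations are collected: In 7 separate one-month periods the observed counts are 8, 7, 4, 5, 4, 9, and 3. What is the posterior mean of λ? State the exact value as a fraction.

65/32

Total count: 16 + 14 + 6 + 6 + 13 + 6 + 10 + 6 + 5 + 5 = 87.
Total exposure: 7 + 7 + 6 + 3 + 6 + 7 + 4 + 5 + 3 + 4 = 52 months.
After the first batch: Gamma(3 + 87, 5 + 52) = Gamma(90, 57).
Total count: 8 + 7 + 4 + 5 + 4 + 9 + 3 = 40.
Total exposure: 7 months.
After the second batch: Gamma(90 + 40, 57 + 7) = Gamma(130, 64).
Posterior mean = α'/β' = 130/64 = 65/32.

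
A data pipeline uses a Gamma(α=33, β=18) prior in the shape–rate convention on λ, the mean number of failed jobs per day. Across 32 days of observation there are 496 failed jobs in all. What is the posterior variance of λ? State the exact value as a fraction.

Total count 496 over total exposure 32 days.
The Gamma prior is conjugate for the Poisson rate, so λ | data ~ Gamma(33+496, 18+32) = Gamma(529, 50).
Posterior variance = α'/β'² = 529/2500.

529/2500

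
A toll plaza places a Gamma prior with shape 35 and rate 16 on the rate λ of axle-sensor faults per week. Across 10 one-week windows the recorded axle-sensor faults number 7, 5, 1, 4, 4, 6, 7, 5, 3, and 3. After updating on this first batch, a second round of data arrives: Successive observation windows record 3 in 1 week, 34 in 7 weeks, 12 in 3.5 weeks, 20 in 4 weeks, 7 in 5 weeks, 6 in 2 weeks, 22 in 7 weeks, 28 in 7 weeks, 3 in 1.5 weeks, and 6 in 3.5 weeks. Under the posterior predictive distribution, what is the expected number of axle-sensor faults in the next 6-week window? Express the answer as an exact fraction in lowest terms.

Total count: 7 + 5 + 1 + 4 + 4 + 6 + 7 + 5 + 3 + 3 = 45.
Total exposure: 10 weeks.
After the first batch: Gamma(35 + 45, 16 + 10) = Gamma(80, 26).
Total count: 3 + 34 + 12 + 20 + 7 + 6 + 22 + 28 + 3 + 6 = 141.
Total exposure: 1 + 7 + 3.5 + 4 + 5 + 2 + 7 + 7 + 1.5 + 3.5 = 41.5 weeks.
After the second batch: Gamma(80 + 141, 26 + 41.5) = Gamma(221, 135/2).
Predictive mean over a 6-week window = T·E[λ|data] = 6·221/(135/2) = 884/45.

884/45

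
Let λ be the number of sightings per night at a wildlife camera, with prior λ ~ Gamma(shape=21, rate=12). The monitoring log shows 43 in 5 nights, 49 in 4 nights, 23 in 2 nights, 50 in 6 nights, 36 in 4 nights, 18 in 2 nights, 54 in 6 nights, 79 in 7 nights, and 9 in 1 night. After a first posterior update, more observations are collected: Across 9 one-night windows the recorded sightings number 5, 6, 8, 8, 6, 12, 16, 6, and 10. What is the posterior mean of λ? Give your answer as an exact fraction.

Total count: 43 + 49 + 23 + 50 + 36 + 18 + 54 + 79 + 9 = 361.
Total exposure: 5 + 4 + 2 + 6 + 4 + 2 + 6 + 7 + 1 = 37 nights.
After the first batch: Gamma(21 + 361, 12 + 37) = Gamma(382, 49).
Total count: 5 + 6 + 8 + 8 + 6 + 12 + 16 + 6 + 10 = 77.
Total exposure: 9 nights.
After the second batch: Gamma(382 + 77, 49 + 9) = Gamma(459, 58).
Posterior mean = α'/β' = 459/58.

459/58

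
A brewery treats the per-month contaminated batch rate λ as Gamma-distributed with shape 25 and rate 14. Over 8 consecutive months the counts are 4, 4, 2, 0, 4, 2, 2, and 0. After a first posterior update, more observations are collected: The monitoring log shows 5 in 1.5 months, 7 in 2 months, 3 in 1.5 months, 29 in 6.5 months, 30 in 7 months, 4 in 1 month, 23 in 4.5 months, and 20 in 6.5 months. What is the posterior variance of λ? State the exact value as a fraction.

Total count: 4 + 4 + 2 + 0 + 4 + 2 + 2 + 0 = 18.
Total exposure: 8 months.
After the first batch: Gamma(25 + 18, 14 + 8) = Gamma(43, 22).
Total count: 5 + 7 + 3 + 29 + 30 + 4 + 23 + 20 = 121.
Total exposure: 1.5 + 2 + 1.5 + 6.5 + 7 + 1 + 4.5 + 6.5 = 30.5 months.
After the second batch: Gamma(43 + 121, 22 + 30.5) = Gamma(164, 105/2).
Posterior variance = α'/β'² = 164/(11025/4) = 656/11025.

656/11025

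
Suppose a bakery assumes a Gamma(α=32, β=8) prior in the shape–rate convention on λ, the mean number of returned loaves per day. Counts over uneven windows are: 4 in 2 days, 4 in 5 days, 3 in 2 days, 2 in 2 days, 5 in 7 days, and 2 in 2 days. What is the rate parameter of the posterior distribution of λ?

28

Total count: 4 + 4 + 3 + 2 + 5 + 2 = 20.
Total exposure: 2 + 5 + 2 + 2 + 7 + 2 = 20 days.
Posterior: α' = 32 + 20 = 52, β' = 8 + 20 = 28.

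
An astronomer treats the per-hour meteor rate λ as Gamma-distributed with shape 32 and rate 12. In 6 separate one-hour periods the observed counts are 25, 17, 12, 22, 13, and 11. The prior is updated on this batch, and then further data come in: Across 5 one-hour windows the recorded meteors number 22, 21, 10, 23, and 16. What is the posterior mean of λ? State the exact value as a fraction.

Total count: 25 + 17 + 12 + 22 + 13 + 11 = 100.
Total exposure: 6 hours.
After the first batch: Gamma(32 + 100, 12 + 6) = Gamma(132, 18).
Total count: 22 + 21 + 10 + 23 + 16 = 92.
Total exposure: 5 hours.
After the second batch: Gamma(132 + 92, 18 + 5) = Gamma(224, 23).
Posterior mean = α'/β' = 224/23.

224/23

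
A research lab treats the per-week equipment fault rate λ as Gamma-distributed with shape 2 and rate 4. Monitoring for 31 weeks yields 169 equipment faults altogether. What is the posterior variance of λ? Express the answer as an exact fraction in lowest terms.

171/1225

Total count 169 over total exposure 31 weeks.
By Gamma–Poisson conjugacy, the posterior is Gamma(α + Σx, β + Σt) = Gamma(2 + 169, 4 + 31) = Gamma(171, 35).
Posterior variance = α'/β'² = 171/1225.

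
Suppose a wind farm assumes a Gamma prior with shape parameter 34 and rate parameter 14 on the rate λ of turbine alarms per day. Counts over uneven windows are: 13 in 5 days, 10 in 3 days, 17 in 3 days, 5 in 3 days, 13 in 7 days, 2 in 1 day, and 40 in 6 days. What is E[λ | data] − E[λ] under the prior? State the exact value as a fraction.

Total count: 13 + 10 + 17 + 5 + 13 + 2 + 40 = 100.
Total exposure: 5 + 3 + 3 + 3 + 7 + 1 + 6 = 28 days.
Posterior: α' = 34 + 100 = 134, β' = 14 + 28 = 42.
Posterior mean = 134/42 = 67/21; prior mean = 34/14 = 17/7. Difference = 67/21 − 17/7 = 16/21.

16/21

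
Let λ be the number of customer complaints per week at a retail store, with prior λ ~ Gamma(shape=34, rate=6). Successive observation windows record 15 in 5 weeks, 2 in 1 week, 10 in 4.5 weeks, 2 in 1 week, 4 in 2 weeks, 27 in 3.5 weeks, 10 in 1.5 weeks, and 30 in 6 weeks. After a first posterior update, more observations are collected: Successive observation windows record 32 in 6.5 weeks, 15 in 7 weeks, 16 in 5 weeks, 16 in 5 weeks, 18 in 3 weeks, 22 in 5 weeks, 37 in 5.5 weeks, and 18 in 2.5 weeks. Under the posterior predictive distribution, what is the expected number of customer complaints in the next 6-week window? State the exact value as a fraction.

132/5

Total count: 15 + 2 + 10 + 2 + 4 + 27 + 10 + 30 = 100.
Total exposure: 5 + 1 + 4.5 + 1 + 2 + 3.5 + 1.5 + 6 = 24.5 weeks.
After the first batch: Gamma(34 + 100, 6 + 24.5) = Gamma(134, 61/2).
Total count: 32 + 15 + 16 + 16 + 18 + 22 + 37 + 18 = 174.
Total exposure: 6.5 + 7 + 5 + 5 + 3 + 5 + 5.5 + 2.5 = 39.5 weeks.
After the second batch: Gamma(134 + 174, 61/2 + 39.5) = Gamma(308, 70).
Predictive mean over a 6-week window = T·E[λ|data] = 6·308/70 = 132/5.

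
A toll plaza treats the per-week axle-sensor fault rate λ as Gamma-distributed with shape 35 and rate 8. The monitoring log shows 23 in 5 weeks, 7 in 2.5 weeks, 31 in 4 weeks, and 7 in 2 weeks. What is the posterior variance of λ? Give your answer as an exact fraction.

Total count: 23 + 7 + 31 + 7 = 68.
Total exposure: 5 + 2.5 + 4 + 2 = 13.5 weeks.
Conjugate update: add total count to the shape and total exposure to the rate, giving Gamma(103, 43/2).
Posterior variance = α'/β'² = 103/(1849/4) = 412/1849.

412/1849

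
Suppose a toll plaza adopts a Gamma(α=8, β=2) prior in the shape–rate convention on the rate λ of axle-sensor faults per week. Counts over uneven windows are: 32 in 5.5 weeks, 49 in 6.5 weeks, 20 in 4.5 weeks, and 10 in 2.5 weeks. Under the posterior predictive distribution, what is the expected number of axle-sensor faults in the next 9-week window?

Total count: 32 + 49 + 20 + 10 = 111.
Total exposure: 5.5 + 6.5 + 4.5 + 2.5 = 19 weeks.
Gamma(α, β) with Poisson data over total exposure Σt gives posterior Gamma(α+Σx, β+Σt) = Gamma(119, 21).
Predictive mean over a 9-week window = T·E[λ|data] = 9·119/21 = 51.

51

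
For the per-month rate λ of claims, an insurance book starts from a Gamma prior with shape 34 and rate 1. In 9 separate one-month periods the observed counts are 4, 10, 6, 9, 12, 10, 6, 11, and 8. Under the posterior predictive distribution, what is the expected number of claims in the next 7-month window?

77

Total count: 4 + 10 + 6 + 9 + 12 + 10 + 6 + 11 + 8 = 76.
Total exposure: 9 months.
Conjugate update: add total count to the shape and total exposure to the rate, giving Gamma(110, 10).
Predictive mean over a 7-month window = T·E[λ|data] = 7·110/10 = 77.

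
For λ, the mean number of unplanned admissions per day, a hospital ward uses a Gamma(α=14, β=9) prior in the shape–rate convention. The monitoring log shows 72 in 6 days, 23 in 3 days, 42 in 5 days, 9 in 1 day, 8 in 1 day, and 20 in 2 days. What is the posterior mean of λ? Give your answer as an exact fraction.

188/27

Total count: 72 + 23 + 42 + 9 + 8 + 20 = 174.
Total exposure: 6 + 3 + 5 + 1 + 1 + 2 = 18 days.
Gamma(α, β) with Poisson data over total exposure Σt gives posterior Gamma(α+Σx, β+Σt) = Gamma(188, 27).
Posterior mean = α'/β' = 188/27.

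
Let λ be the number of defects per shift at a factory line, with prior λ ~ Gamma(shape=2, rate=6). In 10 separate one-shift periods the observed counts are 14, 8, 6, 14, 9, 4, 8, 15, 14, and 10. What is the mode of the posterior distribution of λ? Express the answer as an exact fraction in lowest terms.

Total count: 14 + 8 + 6 + 14 + 9 + 4 + 8 + 15 + 14 + 10 = 102.
Total exposure: 10 shifts.
By Gamma–Poisson conjugacy, the posterior is Gamma(α + Σx, β + Σt) = Gamma(2 + 102, 6 + 10) = Gamma(104, 16).
Posterior mode = (α'−1)/β' = 103/16.

103/16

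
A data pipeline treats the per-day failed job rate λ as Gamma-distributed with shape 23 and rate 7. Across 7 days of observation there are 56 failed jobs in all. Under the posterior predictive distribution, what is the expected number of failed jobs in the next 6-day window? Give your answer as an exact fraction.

237/7

Total count 56 over total exposure 7 days.
The Gamma prior is conjugate for the Poisson rate, so λ | data ~ Gamma(23+56, 7+7) = Gamma(79, 14).
Predictive mean over a 6-day window = T·E[λ|data] = 6·79/14 = 237/7.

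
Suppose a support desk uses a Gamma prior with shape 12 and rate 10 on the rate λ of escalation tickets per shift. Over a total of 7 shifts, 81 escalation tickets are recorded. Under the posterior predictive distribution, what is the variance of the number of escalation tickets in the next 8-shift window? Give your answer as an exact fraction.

18600/289

Total count 81 over total exposure 7 shifts.
The Gamma prior is conjugate for the Poisson rate, so λ | data ~ Gamma(12+81, 10+7) = Gamma(93, 17).
The posterior predictive for a window of length T is Negative Binomial with variance T·α'·(β'+T)/β'² = 8·93·25/289 = 18600/289.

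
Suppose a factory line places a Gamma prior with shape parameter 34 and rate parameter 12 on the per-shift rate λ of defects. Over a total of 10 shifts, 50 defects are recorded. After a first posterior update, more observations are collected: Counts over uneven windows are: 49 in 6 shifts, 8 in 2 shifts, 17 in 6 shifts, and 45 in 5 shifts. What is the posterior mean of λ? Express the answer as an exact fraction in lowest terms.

203/41

Total count 50 over total exposure 10 shifts.
After the first batch: Gamma(34 + 50, 12 + 10) = Gamma(84, 22).
Total count: 49 + 8 + 17 + 45 = 119.
Total exposure: 6 + 2 + 6 + 5 = 19 shifts.
After the second batch: Gamma(84 + 119, 22 + 19) = Gamma(203, 41).
Posterior mean = α'/β' = 203/41.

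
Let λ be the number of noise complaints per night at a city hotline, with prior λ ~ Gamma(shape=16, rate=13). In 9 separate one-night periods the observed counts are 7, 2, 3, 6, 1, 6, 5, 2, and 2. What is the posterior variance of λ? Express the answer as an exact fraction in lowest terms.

25/242

Total count: 7 + 2 + 3 + 6 + 1 + 6 + 5 + 2 + 2 = 34.
Total exposure: 9 nights.
By Gamma–Poisson conjugacy, the posterior is Gamma(α + Σx, β + Σt) = Gamma(16 + 34, 13 + 9) = Gamma(50, 22).
Posterior variance = α'/β'² = 50/484 = 25/242.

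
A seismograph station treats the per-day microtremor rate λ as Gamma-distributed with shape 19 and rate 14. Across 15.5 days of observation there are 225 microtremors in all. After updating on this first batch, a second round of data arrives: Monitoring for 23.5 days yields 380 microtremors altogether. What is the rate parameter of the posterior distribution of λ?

Total count 225 over total exposure 15.5 days.
After the first batch: Gamma(19 + 225, 14 + 15.5) = Gamma(244, 59/2).
Total count 380 over total exposure 23.5 days.
After the second batch: Gamma(244 + 380, 59/2 + 23.5) = Gamma(624, 53).

53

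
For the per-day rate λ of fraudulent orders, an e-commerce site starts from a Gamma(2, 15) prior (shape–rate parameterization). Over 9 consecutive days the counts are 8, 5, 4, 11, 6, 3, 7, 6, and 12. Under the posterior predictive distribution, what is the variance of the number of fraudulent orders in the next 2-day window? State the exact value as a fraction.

Total count: 8 + 5 + 4 + 11 + 6 + 3 + 7 + 6 + 12 = 62.
Total exposure: 9 days.
By Gamma–Poisson conjugacy, the posterior is Gamma(α + Σx, β + Σt) = Gamma(2 + 62, 15 + 9) = Gamma(64, 24).
The posterior predictive for a window of length T is Negative Binomial with variance T·α'·(β'+T)/β'² = 2·64·26/576 = 52/9.

52/9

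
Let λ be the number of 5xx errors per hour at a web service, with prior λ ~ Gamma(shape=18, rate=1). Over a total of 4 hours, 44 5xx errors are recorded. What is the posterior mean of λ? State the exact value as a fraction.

Total count 44 over total exposure 4 hours.
Gamma(α, β) with Poisson data over total exposure Σt gives posterior Gamma(α+Σx, β+Σt) = Gamma(62, 5).
Posterior mean = α'/β' = 62/5.

62/5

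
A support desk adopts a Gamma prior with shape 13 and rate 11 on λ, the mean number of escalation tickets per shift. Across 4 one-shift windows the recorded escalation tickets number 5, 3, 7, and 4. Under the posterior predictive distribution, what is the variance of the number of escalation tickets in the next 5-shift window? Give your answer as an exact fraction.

128/9

Total count: 5 + 3 + 7 + 4 = 19.
Total exposure: 4 shifts.
Gamma(α, β) with Poisson data over total exposure Σt gives posterior Gamma(α+Σx, β+Σt) = Gamma(32, 15).
The posterior predictive for a window of length T is Negative Binomial with variance T·α'·(β'+T)/β'² = 5·32·20/225 = 128/9.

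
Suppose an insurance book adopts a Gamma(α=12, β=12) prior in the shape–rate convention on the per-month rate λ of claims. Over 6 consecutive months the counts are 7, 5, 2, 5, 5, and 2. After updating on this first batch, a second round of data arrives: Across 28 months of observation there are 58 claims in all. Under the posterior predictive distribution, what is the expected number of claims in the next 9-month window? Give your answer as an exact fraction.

Total count: 7 + 5 + 2 + 5 + 5 + 2 = 26.
Total exposure: 6 months.
After the first batch: Gamma(12 + 26, 12 + 6) = Gamma(38, 18).
Total count 58 over total exposure 28 months.
After the second batch: Gamma(38 + 58, 18 + 28) = Gamma(96, 46).
Predictive mean over a 9-month window = T·E[λ|data] = 9·96/46 = 432/23.

432/23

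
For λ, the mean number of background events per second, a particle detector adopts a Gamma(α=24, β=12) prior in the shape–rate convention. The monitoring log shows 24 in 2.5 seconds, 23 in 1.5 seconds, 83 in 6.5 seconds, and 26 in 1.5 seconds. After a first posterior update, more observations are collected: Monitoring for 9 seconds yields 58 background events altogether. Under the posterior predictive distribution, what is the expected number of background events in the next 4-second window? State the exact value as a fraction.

Total count: 24 + 23 + 83 + 26 = 156.
Total exposure: 2.5 + 1.5 + 6.5 + 1.5 = 12 seconds.
After the first batch: Gamma(24 + 156, 12 + 12) = Gamma(180, 24).
Total count 58 over total exposure 9 seconds.
After the second batch: Gamma(180 + 58, 24 + 9) = Gamma(238, 33).
Predictive mean over a 4-second window = T·E[λ|data] = 4·238/33 = 952/33.

952/33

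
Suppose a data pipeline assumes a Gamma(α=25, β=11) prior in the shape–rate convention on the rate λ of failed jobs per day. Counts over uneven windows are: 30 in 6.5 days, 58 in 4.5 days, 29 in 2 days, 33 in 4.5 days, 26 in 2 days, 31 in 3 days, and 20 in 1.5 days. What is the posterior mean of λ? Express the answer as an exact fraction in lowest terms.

36/5

Total count: 30 + 58 + 29 + 33 + 26 + 31 + 20 = 227.
Total exposure: 6.5 + 4.5 + 2 + 4.5 + 2 + 3 + 1.5 = 24 days.
The Gamma prior is conjugate for the Poisson rate, so λ | data ~ Gamma(25+227, 11+24) = Gamma(252, 35).
Posterior mean = α'/β' = 252/35 = 36/5.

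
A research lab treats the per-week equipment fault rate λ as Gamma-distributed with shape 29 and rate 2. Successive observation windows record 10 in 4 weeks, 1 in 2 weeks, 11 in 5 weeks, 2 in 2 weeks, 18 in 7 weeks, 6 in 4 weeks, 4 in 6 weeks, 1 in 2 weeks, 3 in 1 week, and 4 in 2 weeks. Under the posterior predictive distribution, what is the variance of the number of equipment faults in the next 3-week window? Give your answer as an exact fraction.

10680/1369

Total count: 10 + 1 + 11 + 2 + 18 + 6 + 4 + 1 + 3 + 4 = 60.
Total exposure: 4 + 2 + 5 + 2 + 7 + 4 + 6 + 2 + 1 + 2 = 35 weeks.
Gamma(α, β) with Poisson data over total exposure Σt gives posterior Gamma(α+Σx, β+Σt) = Gamma(89, 37).
The posterior predictive for a window of length T is Negative Binomial with variance T·α'·(β'+T)/β'² = 3·89·40/1369 = 10680/1369.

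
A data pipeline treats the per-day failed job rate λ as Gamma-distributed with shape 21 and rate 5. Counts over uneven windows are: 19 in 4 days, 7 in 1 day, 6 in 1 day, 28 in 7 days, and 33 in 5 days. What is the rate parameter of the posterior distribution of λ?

23

Total count: 19 + 7 + 6 + 28 + 33 = 93.
Total exposure: 4 + 1 + 1 + 7 + 5 = 18 days.
Conjugate update: add total count to the shape and total exposure to the rate, giving Gamma(114, 23).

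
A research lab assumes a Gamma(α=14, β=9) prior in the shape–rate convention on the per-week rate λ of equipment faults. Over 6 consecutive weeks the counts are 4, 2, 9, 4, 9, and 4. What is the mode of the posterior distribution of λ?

3

Total count: 4 + 2 + 9 + 4 + 9 + 4 = 32.
Total exposure: 6 weeks.
By Gamma–Poisson conjugacy, the posterior is Gamma(α + Σx, β + Σt) = Gamma(14 + 32, 9 + 6) = Gamma(46, 15).
Posterior mode = (α'−1)/β' = 45/15 = 3.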